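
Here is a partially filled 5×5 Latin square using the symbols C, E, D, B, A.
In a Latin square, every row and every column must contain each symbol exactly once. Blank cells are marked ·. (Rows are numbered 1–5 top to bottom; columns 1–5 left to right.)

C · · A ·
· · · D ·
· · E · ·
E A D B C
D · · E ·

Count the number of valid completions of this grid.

3

Row 1, column 2: eliminating its row and column leaves {E, D, B}.
Row 1, column 3: eliminating its row and column leaves {B}.
Row 1, column 5: eliminating its row and column leaves {E, D, B}.
Row 2, column 1: eliminating its row and column leaves {B, A}.
Row 2, column 2: eliminating its row and column leaves {C, E, B}.
Row 2, column 3: eliminating its row and column leaves {C, B, A}.
Row 2, column 5: eliminating its row and column leaves {E, B, A}.
Row 3, column 1: eliminating its row and column leaves {B, A}.
Row 3, column 2: eliminating its row and column leaves {C, D, B}.
Row 3, column 4: eliminating its row and column leaves {C}.
Row 3, column 5: eliminating its row and column leaves {D, B, A}.
Row 5, column 2: eliminating its row and column leaves {C, B}.
Row 5, column 3: eliminating its row and column leaves {C, B, A}.
Row 5, column 5: eliminating its row and column leaves {B, A}.
Enumerating the assignments across these blanks that avoid any row or column repeat gives 3 completions.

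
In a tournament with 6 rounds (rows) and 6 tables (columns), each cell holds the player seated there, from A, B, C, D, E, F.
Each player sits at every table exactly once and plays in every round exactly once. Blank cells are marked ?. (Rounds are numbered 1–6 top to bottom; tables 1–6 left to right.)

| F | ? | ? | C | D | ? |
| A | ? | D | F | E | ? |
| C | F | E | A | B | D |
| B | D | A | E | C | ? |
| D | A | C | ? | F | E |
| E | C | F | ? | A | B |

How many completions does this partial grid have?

Round 1, table 2: eliminating its round and table leaves {B, E}.
Round 1, table 3: eliminating its round and table leaves {B}.
Round 1, table 6: eliminating its round and table leaves {A}.
Round 2, table 2: eliminating its round and table leaves {B}.
Round 2, table 6: eliminating its round and table leaves {C}.
Round 4, table 6: eliminating its round and table leaves {F}.
Round 5, table 4: eliminating its round and table leaves {B}.
Round 6, table 4: eliminating its round and table leaves {D}.
Only one assignment across all blanks avoids any round or table repeat, giving 1 completion.

1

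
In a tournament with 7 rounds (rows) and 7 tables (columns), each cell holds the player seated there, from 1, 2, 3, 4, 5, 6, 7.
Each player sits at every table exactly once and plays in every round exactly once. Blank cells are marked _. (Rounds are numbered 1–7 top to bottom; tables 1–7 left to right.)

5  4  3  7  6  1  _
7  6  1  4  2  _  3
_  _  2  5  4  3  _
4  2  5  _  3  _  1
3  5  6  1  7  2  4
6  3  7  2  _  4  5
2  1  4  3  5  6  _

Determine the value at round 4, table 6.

Round 4 already has {1, 2, 3, 4, 5} and table 6 already has {1, 2, 3, 4, 6}, so round 4, table 6 must be 7.

7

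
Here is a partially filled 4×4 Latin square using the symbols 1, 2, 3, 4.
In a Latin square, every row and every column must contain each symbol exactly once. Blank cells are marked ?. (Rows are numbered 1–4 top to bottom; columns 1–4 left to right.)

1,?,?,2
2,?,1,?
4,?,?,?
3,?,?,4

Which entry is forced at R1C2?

3

Row 2, column 4: row 2 has {1, 2} and column 4 has {2, 4}, leaving only 3.
Row 2, column 2: row 2 has {1, 2, 3} and column 2 has {}, leaving only 4.
Row 1 already has {1, 2} and column 2 already has {4}, so row 1, column 2 must be 3.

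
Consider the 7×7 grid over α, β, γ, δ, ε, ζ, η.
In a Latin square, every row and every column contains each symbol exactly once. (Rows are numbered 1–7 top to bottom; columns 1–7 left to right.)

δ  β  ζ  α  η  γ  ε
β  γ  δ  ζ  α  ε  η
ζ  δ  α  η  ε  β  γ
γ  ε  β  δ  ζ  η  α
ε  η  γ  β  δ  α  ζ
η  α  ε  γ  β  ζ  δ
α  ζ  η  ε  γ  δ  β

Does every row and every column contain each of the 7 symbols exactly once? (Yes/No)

Each row is a permutation of the 7 symbols, and so is each column.

Yes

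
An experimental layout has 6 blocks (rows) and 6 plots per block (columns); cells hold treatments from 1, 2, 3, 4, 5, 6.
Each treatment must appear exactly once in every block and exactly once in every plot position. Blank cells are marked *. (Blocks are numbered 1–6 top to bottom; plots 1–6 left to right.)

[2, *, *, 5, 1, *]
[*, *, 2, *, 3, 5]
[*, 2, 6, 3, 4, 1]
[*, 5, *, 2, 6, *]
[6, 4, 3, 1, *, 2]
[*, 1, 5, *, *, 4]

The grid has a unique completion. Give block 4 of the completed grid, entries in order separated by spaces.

4 5 1 2 6 3

Block 4, plot 6: block 4 has {2, 5, 6} and plot 6 has {1, 2, 4, 5}, leaving only 3.
Block 1, plot 3: block 1 has {1, 2, 5} and plot 3 has {2, 3, 5, 6}, leaving only 4.
Block 4, plot 3: block 4 has {2, 3, 5, 6} and plot 3 has {2, 3, 4, 5, 6}, leaving only 1.
Block 4, plot 1: block 4 has {1, 2, 3, 5, 6} and plot 1 has {2, 6}, leaving only 4.
So block 4 reads: 4 5 1 2 6 3.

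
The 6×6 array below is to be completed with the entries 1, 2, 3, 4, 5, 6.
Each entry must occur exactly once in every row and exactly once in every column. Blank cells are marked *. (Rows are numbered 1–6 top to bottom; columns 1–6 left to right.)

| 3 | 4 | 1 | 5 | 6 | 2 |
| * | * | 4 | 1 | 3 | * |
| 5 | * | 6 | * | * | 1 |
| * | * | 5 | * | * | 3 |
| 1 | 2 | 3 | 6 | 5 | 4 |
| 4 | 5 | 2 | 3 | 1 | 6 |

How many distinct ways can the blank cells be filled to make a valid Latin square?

2

Row 2, column 1: eliminating its row and column leaves {2, 6}.
Row 2, column 2: eliminating its row and column leaves {6}.
Row 2, column 6: eliminating its row and column leaves {5}.
Row 3, column 2: eliminating its row and column leaves {3}.
Row 3, column 4: eliminating its row and column leaves {2, 4}.
Row 3, column 5: eliminating its row and column leaves {2, 4}.
Row 4, column 1: eliminating its row and column leaves {2, 6}.
Row 4, column 2: eliminating its row and column leaves {1, 6}.
Row 4, column 4: eliminating its row and column leaves {2, 4}.
Row 4, column 5: eliminating its row and column leaves {2, 4}.
Enumerating the assignments across these blanks that avoid any row or column repeat gives 2 completions.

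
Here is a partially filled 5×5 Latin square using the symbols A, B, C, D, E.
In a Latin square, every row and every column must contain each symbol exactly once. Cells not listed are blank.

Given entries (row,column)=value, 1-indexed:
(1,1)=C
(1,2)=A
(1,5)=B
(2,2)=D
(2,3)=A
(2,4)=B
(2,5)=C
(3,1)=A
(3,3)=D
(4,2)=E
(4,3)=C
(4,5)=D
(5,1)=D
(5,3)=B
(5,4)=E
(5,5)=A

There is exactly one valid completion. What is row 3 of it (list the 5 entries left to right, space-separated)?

A B D C E

Row 3, column 4: row 3 has {A, D} and column 4 has {B, E}, leaving only C.
Row 3, column 2: row 3 has {A, C, D} and column 2 has {A, D, E}, leaving only B.
Row 3, column 5: row 3 has {A, B, C, D} and column 5 has {A, B, C, D}, leaving only E.
So row 3 reads: A B D C E.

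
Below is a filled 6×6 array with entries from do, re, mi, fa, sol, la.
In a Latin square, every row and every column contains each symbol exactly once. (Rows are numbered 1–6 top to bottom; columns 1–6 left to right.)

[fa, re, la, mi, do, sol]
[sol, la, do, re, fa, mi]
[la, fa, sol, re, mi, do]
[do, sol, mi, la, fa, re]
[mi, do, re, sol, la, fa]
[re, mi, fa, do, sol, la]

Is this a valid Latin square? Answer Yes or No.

No

Every row is a permutation, but column 4 contains re twice (at rows 2 and 3).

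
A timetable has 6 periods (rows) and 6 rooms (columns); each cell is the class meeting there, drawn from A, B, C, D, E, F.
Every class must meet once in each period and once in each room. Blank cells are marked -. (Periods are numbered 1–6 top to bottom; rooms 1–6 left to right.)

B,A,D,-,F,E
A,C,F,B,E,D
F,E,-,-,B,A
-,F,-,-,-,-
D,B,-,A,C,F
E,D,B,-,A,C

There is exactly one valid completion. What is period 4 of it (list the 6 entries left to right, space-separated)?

C F A E D B

Period 4, room 1: period 4 has {F} and room 1 has {A, B, D, E, F}, leaving only C.
Period 4, room 5: period 4 has {C, F} and room 5 has {A, B, C, E, F}, leaving only D.
Period 4, room 4: period 4 has {C, D, F} and room 4 has {A, B}, leaving only E.
Period 4, room 3: period 4 has {C, D, E, F} and room 3 has {B, D, F}, leaving only A.
Period 4, room 6: period 4 has {A, C, D, E, F} and room 6 has {A, C, D, E, F}, leaving only B.
So period 4 reads: C F A E D B.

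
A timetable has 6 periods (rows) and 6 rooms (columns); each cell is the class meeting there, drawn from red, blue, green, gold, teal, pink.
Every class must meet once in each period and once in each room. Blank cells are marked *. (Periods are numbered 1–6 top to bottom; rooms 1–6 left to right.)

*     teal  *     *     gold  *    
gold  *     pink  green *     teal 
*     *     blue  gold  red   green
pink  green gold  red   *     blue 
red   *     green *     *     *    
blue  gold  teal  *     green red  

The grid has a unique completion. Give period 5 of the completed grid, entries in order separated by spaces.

red blue green teal pink gold

Period 1, room 1: period 1 has {gold, teal} and room 1 has {red, blue, gold, pink}, leaving only green.
Period 1, room 3: period 1 has {green, gold, teal} and room 3 has {blue, green, gold, teal, pink}, leaving only red.
Period 1, room 6: period 1 has {red, green, gold, teal} and room 6 has {red, blue, green, teal}, leaving only pink.
Period 5, room 6: period 5 has {red, green} and room 6 has {red, blue, green, teal, pink}, leaving only gold.
Period 1, room 4: period 1 has {red, green, gold, teal, pink} and room 4 has {red, green, gold}, leaving only blue.
Period 2, room 5: period 2 has {green, gold, teal, pink} and room 5 has {red, green, gold}, leaving only blue.
Period 2, room 2: period 2 has {blue, green, gold, teal, pink} and room 2 has {green, gold, teal}, leaving only red.
Period 3, room 1: period 3 has {red, blue, green, gold} and room 1 has {red, blue, green, gold, pink}, leaving only teal.
Period 3, room 2: period 3 has {red, blue, green, gold, teal} and room 2 has {red, green, gold, teal}, leaving only pink.
Period 5, room 2: period 5 has {red, green, gold} and room 2 has {red, green, gold, teal, pink}, leaving only blue.
Period 4, room 5: period 4 has {red, blue, green, gold, pink} and room 5 has {red, blue, green, gold}, leaving only teal.
Period 5, room 5: period 5 has {red, blue, green, gold} and room 5 has {red, blue, green, gold, teal}, leaving only pink.
Period 5, room 4: period 5 has {red, blue, green, gold, pink} and room 4 has {red, blue, green, gold}, leaving only teal.
So period 5 reads: red blue green teal pink gold.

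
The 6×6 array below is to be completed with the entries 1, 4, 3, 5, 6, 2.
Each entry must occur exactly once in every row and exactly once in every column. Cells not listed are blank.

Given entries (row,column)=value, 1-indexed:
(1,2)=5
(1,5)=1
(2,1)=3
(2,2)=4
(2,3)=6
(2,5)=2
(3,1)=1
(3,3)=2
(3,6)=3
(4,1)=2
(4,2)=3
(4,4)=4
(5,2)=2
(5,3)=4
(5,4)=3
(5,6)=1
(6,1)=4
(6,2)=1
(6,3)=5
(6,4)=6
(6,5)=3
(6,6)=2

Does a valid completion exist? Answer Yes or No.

No row or column among the givens repeats a symbol, and propagating forced cells runs into no contradiction.
One valid completion exists (for instance, 6 5 3 2 1 4 / 3 4 6 1 2 5 / 1 6 2 5 4 3 / 2 3 1 4 5 6 / 5 2 4 3 6 1 / 4 1 5 6 3 2).

Yes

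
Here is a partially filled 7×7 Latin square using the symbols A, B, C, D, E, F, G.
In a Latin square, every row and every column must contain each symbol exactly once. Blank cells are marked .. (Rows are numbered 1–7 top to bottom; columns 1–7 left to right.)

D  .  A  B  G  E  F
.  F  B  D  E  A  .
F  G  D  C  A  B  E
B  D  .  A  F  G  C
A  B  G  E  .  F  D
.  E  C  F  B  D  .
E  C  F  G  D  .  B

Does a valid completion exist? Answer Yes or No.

No

Row 1, column 2: row 1 together with column 2 already contain {A, B, C, D, E, F, G} — every symbol — so nothing can go there. The grid has no valid completion.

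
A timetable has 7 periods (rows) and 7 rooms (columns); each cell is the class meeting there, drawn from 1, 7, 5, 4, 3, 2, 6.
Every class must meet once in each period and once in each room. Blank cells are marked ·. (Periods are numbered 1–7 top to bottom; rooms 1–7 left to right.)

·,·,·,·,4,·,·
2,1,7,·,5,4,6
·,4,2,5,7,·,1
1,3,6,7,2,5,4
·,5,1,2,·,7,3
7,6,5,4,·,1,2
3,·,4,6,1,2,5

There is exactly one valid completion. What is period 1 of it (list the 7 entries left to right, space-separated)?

5 2 3 1 4 6 7

Period 1, room 3: period 1 has {4} and room 3 has {1, 7, 5, 4, 2, 6}, leaving only 3.
Period 1, room 4: period 1 has {4, 3} and room 4 has {7, 5, 4, 2, 6}, leaving only 1.
Period 1, room 6: period 1 has {1, 4, 3} and room 6 has {1, 7, 5, 4, 2}, leaving only 6.
Period 1, room 1: period 1 has {1, 4, 3, 6} and room 1 has {1, 7, 3, 2}, leaving only 5.
Period 1, room 7: period 1 has {1, 5, 4, 3, 6} and room 7 has {1, 5, 4, 3, 2, 6}, leaving only 7.
Period 1, room 2: period 1 has {1, 7, 5, 4, 3, 6} and room 2 has {1, 5, 4, 3, 6}, leaving only 2.
So period 1 reads: 5 2 3 1 4 6 7.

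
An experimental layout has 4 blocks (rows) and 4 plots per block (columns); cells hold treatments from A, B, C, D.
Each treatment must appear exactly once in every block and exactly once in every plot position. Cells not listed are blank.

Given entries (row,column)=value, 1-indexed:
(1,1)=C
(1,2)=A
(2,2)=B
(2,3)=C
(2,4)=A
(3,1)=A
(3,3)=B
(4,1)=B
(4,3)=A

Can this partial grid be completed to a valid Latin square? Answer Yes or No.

No block or plot among the givens repeats a symbol, and propagating forced cells runs into no contradiction.
One valid completion exists (for instance, C A D B / D B C A / A C B D / B D A C).

Yes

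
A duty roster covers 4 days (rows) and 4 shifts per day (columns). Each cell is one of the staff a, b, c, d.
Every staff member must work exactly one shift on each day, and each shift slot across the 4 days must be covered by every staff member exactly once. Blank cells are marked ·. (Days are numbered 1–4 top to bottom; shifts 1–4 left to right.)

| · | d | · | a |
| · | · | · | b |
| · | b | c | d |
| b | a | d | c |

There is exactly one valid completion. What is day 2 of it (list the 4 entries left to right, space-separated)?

d c a b

Day 2, shift 2: day 2 has {b} and shift 2 has {a, b, d}, leaving only c.
Day 2, shift 3: day 2 has {b, c} and shift 3 has {c, d}, leaving only a.
Day 2, shift 1: day 2 has {a, b, c} and shift 1 has {b}, leaving only d.
So day 2 reads: d c a b.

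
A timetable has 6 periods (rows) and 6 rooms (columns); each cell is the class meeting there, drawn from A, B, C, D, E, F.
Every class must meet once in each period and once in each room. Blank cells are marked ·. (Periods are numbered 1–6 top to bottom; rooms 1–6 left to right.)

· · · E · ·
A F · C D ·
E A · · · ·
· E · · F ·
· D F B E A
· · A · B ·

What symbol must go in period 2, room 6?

B

Period 3, room 5: period 3 has {A, E} and room 5 has {B, D, E, F}, leaving only C.
Period 1, room 5: period 1 has {E} and room 5 has {B, C, D, E, F}, leaving only A.
Period 5, room 1: period 5 has {A, B, D, E, F} and room 1 has {A, E}, leaving only C.
Period 6, room 2: period 6 has {A, B} and room 2 has {A, D, E, F}, leaving only C.
Period 1, room 2: period 1 has {A, E} and room 2 has {A, C, D, E, F}, leaving only B.
Period 2, room 6 is narrowed to {B, E}.
If it were E, then period 4, room 3 would be left with no valid symbol.
So period 2, room 6 must be B.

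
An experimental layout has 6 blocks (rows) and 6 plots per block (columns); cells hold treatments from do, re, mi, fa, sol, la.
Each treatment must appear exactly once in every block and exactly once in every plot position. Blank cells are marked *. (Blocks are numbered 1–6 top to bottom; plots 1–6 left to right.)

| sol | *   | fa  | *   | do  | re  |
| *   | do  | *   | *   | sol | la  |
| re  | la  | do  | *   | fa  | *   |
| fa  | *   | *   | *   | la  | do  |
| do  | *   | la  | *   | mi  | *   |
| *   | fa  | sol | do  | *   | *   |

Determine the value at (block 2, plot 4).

Block 1, plot 2: block 1 has {do, re, fa, sol} and plot 2 has {do, fa, la}, leaving only mi.
Block 1, plot 4: block 1 has {do, re, mi, fa, sol} and plot 4 has {do}, leaving only la.
Block 2, plot 1: block 2 has {do, sol, la} and plot 1 has {do, re, fa, sol}, leaving only mi.
Block 2, plot 3: block 2 has {do, mi, sol, la} and plot 3 has {do, fa, sol, la}, leaving only re.
Block 2 already has {do, re, mi, sol, la} and plot 4 already has {do, la}, so block 2, plot 4 must be fa.

fa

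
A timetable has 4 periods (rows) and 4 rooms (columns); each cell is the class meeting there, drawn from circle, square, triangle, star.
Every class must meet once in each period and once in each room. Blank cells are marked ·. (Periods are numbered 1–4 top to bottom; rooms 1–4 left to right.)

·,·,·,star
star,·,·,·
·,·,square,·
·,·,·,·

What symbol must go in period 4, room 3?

star

Period 4, room 3 is narrowed to {circle, triangle, star}.
If it were circle, then period 2, room 3 would be left with no valid symbol.
If it were triangle, then period 2, room 3 would be left with no valid symbol.
So period 4, room 3 must be star.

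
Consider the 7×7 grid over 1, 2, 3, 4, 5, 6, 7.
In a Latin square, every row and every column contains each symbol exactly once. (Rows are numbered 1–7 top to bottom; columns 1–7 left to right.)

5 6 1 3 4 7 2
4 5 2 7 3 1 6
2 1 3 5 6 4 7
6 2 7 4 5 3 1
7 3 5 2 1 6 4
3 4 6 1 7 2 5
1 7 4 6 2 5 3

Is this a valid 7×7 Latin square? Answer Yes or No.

Each row is a permutation of the 7 symbols, and so is each column.

Yes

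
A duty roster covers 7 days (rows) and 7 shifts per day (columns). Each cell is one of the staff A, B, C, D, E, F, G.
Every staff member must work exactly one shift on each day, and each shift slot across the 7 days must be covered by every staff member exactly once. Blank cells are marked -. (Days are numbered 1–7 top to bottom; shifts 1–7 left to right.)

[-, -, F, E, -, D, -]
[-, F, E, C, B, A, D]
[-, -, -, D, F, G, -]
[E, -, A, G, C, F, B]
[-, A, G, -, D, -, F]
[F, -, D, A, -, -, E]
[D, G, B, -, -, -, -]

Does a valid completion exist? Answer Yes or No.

Day 2, shift 1: day 2 has {A, B, C, D, E, F} and shift 1 has {D, E, F}, so it must be G.
Day 3, shift 3: day 3 has {D, F, G} and shift 3 has {A, B, D, E, F, G}, so it must be C.
Day 3, shift 7: day 3 has {C, D, F, G} and shift 7 has {B, D, E, F}, so it must be A.
Day 3, shift 1: day 3 has {A, C, D, F, G} and shift 1 has {D, E, F, G}, so it must be B.
Day 3, shift 2: day 3 has {A, B, C, D, F, G} and shift 2 has {A, F, G}, so it must be E.
Day 4, shift 2: day 4 has {A, B, C, E, F, G} and shift 2 has {A, E, F, G}, so it must be D.
Day 5, shift 1: day 5 has {A, D, F, G} and shift 1 has {B, D, E, F, G}, so it must be C.
Day 1, shift 1: day 1 has {D, E, F} and shift 1 has {B, C, D, E, F, G}, so it must be A.
Day 1, shift 5: day 1 has {A, D, E, F} and shift 5 has {B, C, D, F}, so it must be G.
Now day 6, shift 5: day 6 together with shift 5 already contain {A, B, C, D, E, F, G} — every symbol — so nothing can go there. The grid has no valid completion.

No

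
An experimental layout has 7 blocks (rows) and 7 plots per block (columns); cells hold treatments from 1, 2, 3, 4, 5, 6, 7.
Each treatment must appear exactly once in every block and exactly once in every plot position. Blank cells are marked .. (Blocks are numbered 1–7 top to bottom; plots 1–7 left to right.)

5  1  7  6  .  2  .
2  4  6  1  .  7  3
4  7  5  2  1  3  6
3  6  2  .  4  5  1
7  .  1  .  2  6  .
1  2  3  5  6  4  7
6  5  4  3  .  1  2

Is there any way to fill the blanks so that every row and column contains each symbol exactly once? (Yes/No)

No block or plot among the givens repeats a symbol, and propagating forced cells runs into no contradiction.
One valid completion exists (for instance, 5 1 7 6 3 2 4 / 2 4 6 1 5 7 3 / 4 7 5 2 1 3 6 / 3 6 2 7 4 5 1 / 7 3 1 4 2 6 5 / 1 2 3 5 6 4 7 / 6 5 4 3 7 1 2).

Yes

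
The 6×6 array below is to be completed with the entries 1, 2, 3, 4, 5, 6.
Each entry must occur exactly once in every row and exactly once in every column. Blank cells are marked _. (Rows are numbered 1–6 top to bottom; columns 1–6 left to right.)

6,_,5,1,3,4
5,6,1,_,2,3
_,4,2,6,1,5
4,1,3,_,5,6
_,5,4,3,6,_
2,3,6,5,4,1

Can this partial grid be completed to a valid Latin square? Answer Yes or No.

Yes

No row or column among the givens repeats a symbol, and propagating forced cells runs into no contradiction.
One valid completion exists (for instance, 6 2 5 1 3 4 / 5 6 1 4 2 3 / 3 4 2 6 1 5 / 4 1 3 2 5 6 / 1 5 4 3 6 2 / 2 3 6 5 4 1).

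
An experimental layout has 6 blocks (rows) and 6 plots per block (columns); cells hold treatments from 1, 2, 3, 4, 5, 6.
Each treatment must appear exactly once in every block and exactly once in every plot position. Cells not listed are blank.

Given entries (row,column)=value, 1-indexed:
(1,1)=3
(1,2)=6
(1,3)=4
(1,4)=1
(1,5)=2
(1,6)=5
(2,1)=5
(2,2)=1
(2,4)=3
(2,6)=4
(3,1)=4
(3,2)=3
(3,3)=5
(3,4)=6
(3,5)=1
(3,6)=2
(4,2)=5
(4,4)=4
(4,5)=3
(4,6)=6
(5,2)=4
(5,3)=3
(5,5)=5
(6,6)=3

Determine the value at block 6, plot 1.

1

Block 2, plot 5: block 2 has {1, 3, 4, 5} and plot 5 has {1, 2, 3, 5}, leaving only 6.
Block 2, plot 3: block 2 has {1, 3, 4, 5, 6} and plot 3 has {3, 4, 5}, leaving only 2.
Block 4, plot 3: block 4 has {3, 4, 5, 6} and plot 3 has {2, 3, 4, 5}, leaving only 1.
Block 4, plot 1: block 4 has {1, 3, 4, 5, 6} and plot 1 has {3, 4, 5}, leaving only 2.
Block 5, plot 4: block 5 has {3, 4, 5} and plot 4 has {1, 3, 4, 6}, leaving only 2.
Block 5, plot 6: block 5 has {2, 3, 4, 5} and plot 6 has {2, 3, 4, 5, 6}, leaving only 1.
Block 5, plot 1: block 5 has {1, 2, 3, 4, 5} and plot 1 has {2, 3, 4, 5}, leaving only 6.
Block 6 already has {3} and plot 1 already has {2, 3, 4, 5, 6}, so block 6, plot 1 must be 1.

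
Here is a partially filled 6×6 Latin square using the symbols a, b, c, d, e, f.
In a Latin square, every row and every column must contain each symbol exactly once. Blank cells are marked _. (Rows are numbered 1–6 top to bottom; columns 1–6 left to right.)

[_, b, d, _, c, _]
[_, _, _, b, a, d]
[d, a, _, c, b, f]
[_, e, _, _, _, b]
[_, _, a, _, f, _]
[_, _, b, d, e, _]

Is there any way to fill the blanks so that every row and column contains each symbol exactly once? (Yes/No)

Yes

No row or column among the givens repeats a symbol, and propagating forced cells runs into no contradiction.
One valid completion exists (for instance, f b d a c e / e c f b a d / d a e c b f / a e c f d b / b d a e f c / c f b d e a).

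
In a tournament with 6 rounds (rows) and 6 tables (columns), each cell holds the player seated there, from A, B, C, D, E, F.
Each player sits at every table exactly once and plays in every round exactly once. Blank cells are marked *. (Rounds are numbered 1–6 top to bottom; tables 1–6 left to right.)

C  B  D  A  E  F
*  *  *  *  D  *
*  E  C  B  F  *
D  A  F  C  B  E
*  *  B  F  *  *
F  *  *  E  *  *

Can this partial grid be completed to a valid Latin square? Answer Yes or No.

Round 2, table 4: round 2 together with table 4 already contain {A, B, C, D, E, F} — every symbol — so nothing can go there. The grid has no valid completion.

No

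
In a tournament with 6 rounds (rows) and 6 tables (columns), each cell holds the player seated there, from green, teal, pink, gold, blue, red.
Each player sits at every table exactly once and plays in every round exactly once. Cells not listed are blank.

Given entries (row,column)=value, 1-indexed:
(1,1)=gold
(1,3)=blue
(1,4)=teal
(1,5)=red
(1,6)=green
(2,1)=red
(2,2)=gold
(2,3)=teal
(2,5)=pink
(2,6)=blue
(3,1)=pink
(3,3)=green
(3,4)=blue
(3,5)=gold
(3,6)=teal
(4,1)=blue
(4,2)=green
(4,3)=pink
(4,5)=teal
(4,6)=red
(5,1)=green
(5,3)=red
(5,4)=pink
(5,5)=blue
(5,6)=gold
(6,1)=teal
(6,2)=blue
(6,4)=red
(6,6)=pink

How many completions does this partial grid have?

1

Round 1, table 2: eliminating its round and table leaves {pink}.
Round 2, table 4: eliminating its round and table leaves {green}.
Round 3, table 2: eliminating its round and table leaves {red}.
Round 4, table 4: eliminating its round and table leaves {gold}.
Round 5, table 2: eliminating its round and table leaves {teal}.
Round 6, table 3: eliminating its round and table leaves {gold}.
Round 6, table 5: eliminating its round and table leaves {green}.
Only one assignment across all blanks avoids any round or table repeat, giving 1 completion.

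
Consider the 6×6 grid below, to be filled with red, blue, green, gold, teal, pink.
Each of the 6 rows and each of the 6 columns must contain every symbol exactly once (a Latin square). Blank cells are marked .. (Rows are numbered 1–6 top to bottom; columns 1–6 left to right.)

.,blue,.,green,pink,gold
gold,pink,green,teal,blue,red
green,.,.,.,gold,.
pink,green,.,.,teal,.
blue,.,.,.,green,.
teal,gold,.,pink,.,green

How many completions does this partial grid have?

3

Row 1, column 1: eliminating its row and column leaves {red}.
Row 1, column 3: eliminating its row and column leaves {red, teal}.
Row 3, column 2: eliminating its row and column leaves {red, teal}.
Row 3, column 3: eliminating its row and column leaves {red, blue, teal, pink}.
Row 3, column 4: eliminating its row and column leaves {red, blue}.
Row 3, column 6: eliminating its row and column leaves {blue, teal, pink}.
Row 4, column 3: eliminating its row and column leaves {red, blue, gold}.
Row 4, column 4: eliminating its row and column leaves {red, blue, gold}.
Row 4, column 6: eliminating its row and column leaves {blue}.
Row 5, column 2: eliminating its row and column leaves {red, teal}.
Row 5, column 3: eliminating its row and column leaves {red, gold, teal, pink}.
Row 5, column 4: eliminating its row and column leaves {red, gold}.
Row 5, column 6: eliminating its row and column leaves {teal, pink}.
Row 6, column 3: eliminating its row and column leaves {red, blue}.
Row 6, column 5: eliminating its row and column leaves {red}.
Enumerating the assignments across these blanks that avoid any row or column repeat gives 3 completions.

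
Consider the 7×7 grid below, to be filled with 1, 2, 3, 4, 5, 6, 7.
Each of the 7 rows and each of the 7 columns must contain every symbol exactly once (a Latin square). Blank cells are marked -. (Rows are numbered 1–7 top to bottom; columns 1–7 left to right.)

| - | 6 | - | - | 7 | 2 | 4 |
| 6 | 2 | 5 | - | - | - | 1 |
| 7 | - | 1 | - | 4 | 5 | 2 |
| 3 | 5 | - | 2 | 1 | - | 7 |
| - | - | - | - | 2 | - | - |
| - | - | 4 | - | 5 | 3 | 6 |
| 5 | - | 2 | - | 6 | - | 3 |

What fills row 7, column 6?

Row 1, column 1: row 1 has {2, 4, 6, 7} and column 1 has {3, 5, 6, 7}, leaving only 1.
Row 1, column 3: row 1 has {1, 2, 4, 6, 7} and column 3 has {1, 2, 4, 5}, leaving only 3.
Row 1, column 4: row 1 has {1, 2, 3, 4, 6, 7} and column 4 has {2}, leaving only 5.
Row 2, column 5: row 2 has {1, 2, 5, 6} and column 5 has {1, 2, 4, 5, 6, 7}, leaving only 3.
Row 3, column 2: row 3 has {1, 2, 4, 5, 7} and column 2 has {2, 5, 6}, leaving only 3.
Row 3, column 4: row 3 has {1, 2, 3, 4, 5, 7} and column 4 has {2, 5}, leaving only 6.
Row 4, column 3: row 4 has {1, 2, 3, 5, 7} and column 3 has {1, 2, 3, 4, 5}, leaving only 6.
Row 4, column 6: row 4 has {1, 2, 3, 5, 6, 7} and column 6 has {2, 3, 5}, leaving only 4.
Row 2, column 6: row 2 has {1, 2, 3, 5, 6} and column 6 has {2, 3, 4, 5}, leaving only 7.
Row 7 already has {2, 3, 5, 6} and column 6 already has {2, 3, 4, 5, 7}, so row 7, column 6 must be 1.

1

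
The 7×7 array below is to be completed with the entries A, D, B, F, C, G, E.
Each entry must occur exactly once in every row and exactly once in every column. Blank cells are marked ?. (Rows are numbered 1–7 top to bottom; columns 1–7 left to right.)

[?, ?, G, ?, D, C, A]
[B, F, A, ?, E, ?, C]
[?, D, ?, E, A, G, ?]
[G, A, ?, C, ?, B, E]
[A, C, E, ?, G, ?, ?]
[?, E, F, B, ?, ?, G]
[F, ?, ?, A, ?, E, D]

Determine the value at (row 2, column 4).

G

Row 1, column 1: row 1 has {A, D, C, G} and column 1 has {A, B, F, G}, leaving only E.
Row 1, column 2: row 1 has {A, D, C, G, E} and column 2 has {A, D, F, C, E}, leaving only B.
Row 1, column 4: row 1 has {A, D, B, C, G, E} and column 4 has {A, B, C, E}, leaving only F.
Row 2, column 6: row 2 has {A, B, F, C, E} and column 6 has {B, C, G, E}, leaving only D.
Row 2 already has {A, D, B, F, C, E} and column 4 already has {A, B, F, C, E}, so row 2, column 4 must be G.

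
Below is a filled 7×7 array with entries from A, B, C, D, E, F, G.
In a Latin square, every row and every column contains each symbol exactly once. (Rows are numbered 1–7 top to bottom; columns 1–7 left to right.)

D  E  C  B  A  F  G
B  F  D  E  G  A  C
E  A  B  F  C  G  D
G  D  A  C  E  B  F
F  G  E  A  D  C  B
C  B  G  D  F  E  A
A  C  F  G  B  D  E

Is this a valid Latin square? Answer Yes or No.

Each row is a permutation of the 7 symbols, and so is each column.

Yes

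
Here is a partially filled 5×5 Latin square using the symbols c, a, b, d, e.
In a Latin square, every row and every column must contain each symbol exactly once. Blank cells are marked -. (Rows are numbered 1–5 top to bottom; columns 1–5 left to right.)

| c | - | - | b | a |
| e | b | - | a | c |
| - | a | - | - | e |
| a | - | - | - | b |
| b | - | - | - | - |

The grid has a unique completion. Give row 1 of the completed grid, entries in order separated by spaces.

Row 2, column 3: row 2 has {c, a, b, e} and column 3 has {}, leaving only d.
Row 1, column 3: row 1 has {c, a, b} and column 3 has {d}, leaving only e.
Row 1, column 2: row 1 has {c, a, b, e} and column 2 has {a, b}, leaving only d.
So row 1 reads: c d e b a.

c d e b a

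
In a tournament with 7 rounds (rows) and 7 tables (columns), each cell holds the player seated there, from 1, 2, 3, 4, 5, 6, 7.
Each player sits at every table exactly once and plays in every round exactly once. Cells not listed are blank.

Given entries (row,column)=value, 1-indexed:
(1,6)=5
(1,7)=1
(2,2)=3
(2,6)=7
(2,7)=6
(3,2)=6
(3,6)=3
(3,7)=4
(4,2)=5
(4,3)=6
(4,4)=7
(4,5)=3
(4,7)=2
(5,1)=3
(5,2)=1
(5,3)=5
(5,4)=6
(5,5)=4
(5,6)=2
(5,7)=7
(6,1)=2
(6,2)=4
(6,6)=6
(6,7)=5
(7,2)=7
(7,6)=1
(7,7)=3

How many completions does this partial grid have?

Round 1, table 1: eliminating its round and table leaves {4, 6, 7}.
Round 1, table 2: eliminating its round and table leaves {2}.
Round 1, table 3: eliminating its round and table leaves {2, 3, 4, 7}.
Round 1, table 4: eliminating its round and table leaves {2, 3, 4}.
Round 1, table 5: eliminating its round and table leaves {2, 6, 7}.
Round 2, table 1: eliminating its round and table leaves {1, 4, 5}.
Round 2, table 3: eliminating its round and table leaves {1, 2, 4}.
Round 2, table 4: eliminating its round and table leaves {1, 2, 4, 5}.
Round 2, table 5: eliminating its round and table leaves {1, 2, 5}.
Round 3, table 1: eliminating its round and table leaves {1, 5, 7}.
Round 3, table 3: eliminating its round and table leaves {1, 2, 7}.
Round 3, table 4: eliminating its round and table leaves {1, 2, 5}.
Round 3, table 5: eliminating its round and table leaves {1, 2, 5, 7}.
Round 4, table 1: eliminating its round and table leaves {1, 4}.
Round 4, table 6: eliminating its round and table leaves {4}.
Round 6, table 3: eliminating its round and table leaves {1, 3, 7}.
Round 6, table 4: eliminating its round and table leaves {1, 3}.
Round 6, table 5: eliminating its round and table leaves {1, 7}.
Round 7, table 1: eliminating its round and table leaves {4, 5, 6}.
Round 7, table 3: eliminating its round and table leaves {2, 4}.
Round 7, table 4: eliminating its round and table leaves {2, 4, 5}.
Round 7, table 5: eliminating its round and table leaves {2, 5, 6}.
Enumerating the assignments across these blanks that avoid any round or table repeat gives 13 completions.

13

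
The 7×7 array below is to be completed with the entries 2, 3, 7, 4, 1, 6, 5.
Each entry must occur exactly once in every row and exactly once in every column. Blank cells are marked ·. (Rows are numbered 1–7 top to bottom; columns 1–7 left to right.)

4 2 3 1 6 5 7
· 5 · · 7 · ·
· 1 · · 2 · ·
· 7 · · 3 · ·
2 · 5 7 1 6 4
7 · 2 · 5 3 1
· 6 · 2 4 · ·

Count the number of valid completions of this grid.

Row 2, column 1: eliminating its row and column leaves {3, 1, 6}.
Row 2, column 3: eliminating its row and column leaves {4, 1, 6}.
Row 2, column 4: eliminating its row and column leaves {3, 4, 6}.
Row 2, column 6: eliminating its row and column leaves {2, 4, 1}.
Row 2, column 7: eliminating its row and column leaves {2, 3, 6}.
Row 3, column 1: eliminating its row and column leaves {3, 6, 5}.
Row 3, column 3: eliminating its row and column leaves {7, 4, 6}.
Row 3, column 4: eliminating its row and column leaves {3, 4, 6, 5}.
Row 3, column 6: eliminating its row and column leaves {7, 4}.
Row 3, column 7: eliminating its row and column leaves {3, 6, 5}.
Row 4, column 1: eliminating its row and column leaves {1, 6, 5}.
Row 4, column 3: eliminating its row and column leaves {4, 1, 6}.
Row 4, column 4: eliminating its row and column leaves {4, 6, 5}.
Row 4, column 6: eliminating its row and column leaves {2, 4, 1}.
Row 4, column 7: eliminating its row and column leaves {2, 6, 5}.
Row 5, column 2: eliminating its row and column leaves {3}.
Row 6, column 2: eliminating its row and column leaves {4}.
Row 6, column 4: eliminating its row and column leaves {4, 6}.
Row 7, column 1: eliminating its row and column leaves {3, 1, 5}.
Row 7, column 3: eliminating its row and column leaves {7, 1}.
Row 7, column 6: eliminating its row and column leaves {7, 1}.
Row 7, column 7: eliminating its row and column leaves {3, 5}.
Enumerating the assignments across these blanks that avoid any row or column repeat gives 14 completions.

14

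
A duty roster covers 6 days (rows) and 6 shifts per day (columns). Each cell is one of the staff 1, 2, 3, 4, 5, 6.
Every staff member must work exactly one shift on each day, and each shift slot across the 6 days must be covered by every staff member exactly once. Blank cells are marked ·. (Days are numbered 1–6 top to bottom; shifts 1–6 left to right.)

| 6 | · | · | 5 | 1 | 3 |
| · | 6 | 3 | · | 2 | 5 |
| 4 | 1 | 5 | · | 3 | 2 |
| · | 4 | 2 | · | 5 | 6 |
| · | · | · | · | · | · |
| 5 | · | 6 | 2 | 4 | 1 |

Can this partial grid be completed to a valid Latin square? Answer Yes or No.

No day or shift among the givens repeats a symbol, and propagating forced cells runs into no contradiction.
One valid completion exists (for instance, 6 2 4 5 1 3 / 1 6 3 4 2 5 / 4 1 5 6 3 2 / 3 4 2 1 5 6 / 2 5 1 3 6 4 / 5 3 6 2 4 1).

Yes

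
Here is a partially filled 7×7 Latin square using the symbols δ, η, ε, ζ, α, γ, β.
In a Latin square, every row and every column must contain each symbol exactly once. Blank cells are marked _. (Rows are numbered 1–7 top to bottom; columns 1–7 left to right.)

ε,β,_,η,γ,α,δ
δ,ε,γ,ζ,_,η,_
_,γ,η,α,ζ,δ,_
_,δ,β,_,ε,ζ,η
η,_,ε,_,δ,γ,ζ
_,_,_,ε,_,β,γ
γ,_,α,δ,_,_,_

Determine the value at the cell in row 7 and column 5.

η

Row 1, column 3: row 1 has {δ, η, ε, α, γ, β} and column 3 has {η, ε, α, γ, β}, leaving only ζ.
Row 3, column 1: row 3 has {δ, η, ζ, α, γ} and column 1 has {δ, η, ε, γ}, leaving only β.
Row 3, column 7: row 3 has {δ, η, ζ, α, γ, β} and column 7 has {δ, η, ζ, γ}, leaving only ε.
Row 4, column 1: row 4 has {δ, η, ε, ζ, β} and column 1 has {δ, η, ε, γ, β}, leaving only α.
Row 4, column 4: row 4 has {δ, η, ε, ζ, α, β} and column 4 has {δ, η, ε, ζ, α}, leaving only γ.
Row 5, column 2: row 5 has {δ, η, ε, ζ, γ} and column 2 has {δ, ε, γ, β}, leaving only α.
Row 5, column 4: row 5 has {δ, η, ε, ζ, α, γ} and column 4 has {δ, η, ε, ζ, α, γ}, leaving only β.
Row 6, column 1: row 6 has {ε, γ, β} and column 1 has {δ, η, ε, α, γ, β}, leaving only ζ.
Row 6, column 2: row 6 has {ε, ζ, γ, β} and column 2 has {δ, ε, α, γ, β}, leaving only η.
Row 6, column 3: row 6 has {η, ε, ζ, γ, β} and column 3 has {η, ε, ζ, α, γ, β}, leaving only δ.
Row 6, column 5: row 6 has {δ, η, ε, ζ, γ, β} and column 5 has {δ, ε, ζ, γ}, leaving only α.
Row 2, column 5: row 2 has {δ, η, ε, ζ, γ} and column 5 has {δ, ε, ζ, α, γ}, leaving only β.
Row 7 already has {δ, α, γ} and column 5 already has {δ, ε, ζ, α, γ, β}, so row 7, column 5 must be η.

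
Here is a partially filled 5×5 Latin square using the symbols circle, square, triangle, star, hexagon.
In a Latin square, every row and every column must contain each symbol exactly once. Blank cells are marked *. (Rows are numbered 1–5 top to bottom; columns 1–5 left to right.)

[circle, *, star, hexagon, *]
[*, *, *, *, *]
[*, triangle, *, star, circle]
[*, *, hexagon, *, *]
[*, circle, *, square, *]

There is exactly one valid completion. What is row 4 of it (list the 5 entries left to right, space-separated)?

triangle star hexagon circle square

Row 1, column 2: row 1 has {circle, star, hexagon} and column 2 has {circle, triangle}, leaving only square.
Row 4, column 2: row 4 has {hexagon} and column 2 has {circle, square, triangle}, leaving only star.
Row 1, column 5: row 1 has {circle, square, star, hexagon} and column 5 has {circle}, leaving only triangle.
Row 4, column 5: row 4 has {star, hexagon} and column 5 has {circle, triangle}, leaving only square.
Row 4, column 1: row 4 has {square, star, hexagon} and column 1 has {circle}, leaving only triangle.
Row 4, column 4: row 4 has {square, triangle, star, hexagon} and column 4 has {square, star, hexagon}, leaving only circle.
So row 4 reads: triangle star hexagon circle square.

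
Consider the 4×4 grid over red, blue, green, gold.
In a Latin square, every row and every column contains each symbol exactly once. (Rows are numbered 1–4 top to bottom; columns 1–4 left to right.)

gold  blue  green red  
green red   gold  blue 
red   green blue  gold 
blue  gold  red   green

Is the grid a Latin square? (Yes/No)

Yes

Each row is a permutation of the 4 symbols, and so is each column.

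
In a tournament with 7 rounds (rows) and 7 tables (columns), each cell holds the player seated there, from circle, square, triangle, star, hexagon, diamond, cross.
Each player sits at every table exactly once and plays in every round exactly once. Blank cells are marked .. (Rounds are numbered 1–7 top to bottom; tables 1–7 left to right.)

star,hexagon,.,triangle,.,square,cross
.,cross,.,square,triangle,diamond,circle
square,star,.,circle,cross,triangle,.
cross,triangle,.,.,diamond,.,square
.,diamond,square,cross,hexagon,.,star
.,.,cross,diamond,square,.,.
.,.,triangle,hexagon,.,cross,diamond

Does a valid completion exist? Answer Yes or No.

No

Round 1, table 5: round 1 has {square, triangle, star, hexagon, cross} and table 5 has {square, triangle, hexagon, diamond, cross}, so it must be circle.
Round 1, table 3: round 1 has {circle, square, triangle, star, hexagon, cross} and table 3 has {square, triangle, cross}, so it must be diamond.
Round 2, table 1: round 2 has {circle, square, triangle, diamond, cross} and table 1 has {square, star, cross}, so it must be hexagon.
Round 2, table 3: round 2 has {circle, square, triangle, hexagon, diamond, cross} and table 3 has {square, triangle, diamond, cross}, so it must be star.
Round 3, table 3: round 3 has {circle, square, triangle, star, cross} and table 3 has {square, triangle, star, diamond, cross}, so it must be hexagon.
Now round 3, table 7: round 3 together with table 7 already contain {circle, square, triangle, star, hexagon, diamond, cross} — every symbol — so nothing can go there. The grid has no valid completion.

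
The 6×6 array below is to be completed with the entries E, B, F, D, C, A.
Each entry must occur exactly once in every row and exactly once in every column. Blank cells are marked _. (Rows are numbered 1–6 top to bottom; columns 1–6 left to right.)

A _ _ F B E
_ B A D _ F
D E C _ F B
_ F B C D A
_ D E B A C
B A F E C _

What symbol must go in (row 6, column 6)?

Row 6 already has {E, B, F, C, A} and column 6 already has {E, B, F, C, A}, so row 6, column 6 must be D.

D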